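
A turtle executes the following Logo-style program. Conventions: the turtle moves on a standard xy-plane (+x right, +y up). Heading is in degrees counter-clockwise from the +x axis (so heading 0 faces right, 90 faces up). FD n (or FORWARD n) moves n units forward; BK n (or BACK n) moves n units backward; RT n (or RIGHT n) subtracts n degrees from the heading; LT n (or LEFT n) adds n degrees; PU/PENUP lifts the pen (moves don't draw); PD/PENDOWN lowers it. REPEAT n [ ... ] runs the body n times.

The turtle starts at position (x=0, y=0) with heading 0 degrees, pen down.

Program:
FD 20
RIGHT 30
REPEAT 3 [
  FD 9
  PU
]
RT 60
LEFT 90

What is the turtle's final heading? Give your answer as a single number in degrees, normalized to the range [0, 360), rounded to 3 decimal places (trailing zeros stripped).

Answer: 0

Derivation:
Executing turtle program step by step:
Start: pos=(0,0), heading=0, pen down
FD 20: (0,0) -> (20,0) [heading=0, draw]
RT 30: heading 0 -> 330
REPEAT 3 [
  -- iteration 1/3 --
  FD 9: (20,0) -> (27.794,-4.5) [heading=330, draw]
  PU: pen up
  -- iteration 2/3 --
  FD 9: (27.794,-4.5) -> (35.588,-9) [heading=330, move]
  PU: pen up
  -- iteration 3/3 --
  FD 9: (35.588,-9) -> (43.383,-13.5) [heading=330, move]
  PU: pen up
]
RT 60: heading 330 -> 270
LT 90: heading 270 -> 0
Final: pos=(43.383,-13.5), heading=0, 2 segment(s) drawn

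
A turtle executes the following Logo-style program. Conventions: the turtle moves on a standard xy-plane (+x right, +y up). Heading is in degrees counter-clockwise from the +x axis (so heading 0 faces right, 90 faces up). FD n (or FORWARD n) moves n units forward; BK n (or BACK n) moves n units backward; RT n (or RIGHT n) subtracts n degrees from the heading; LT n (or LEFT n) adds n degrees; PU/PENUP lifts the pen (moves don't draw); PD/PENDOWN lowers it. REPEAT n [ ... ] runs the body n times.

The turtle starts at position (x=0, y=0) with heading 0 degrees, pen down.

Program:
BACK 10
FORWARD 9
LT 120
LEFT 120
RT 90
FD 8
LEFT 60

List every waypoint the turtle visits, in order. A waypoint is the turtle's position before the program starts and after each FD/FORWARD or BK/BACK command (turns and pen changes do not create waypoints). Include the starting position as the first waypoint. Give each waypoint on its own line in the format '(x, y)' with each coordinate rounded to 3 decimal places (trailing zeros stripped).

Executing turtle program step by step:
Start: pos=(0,0), heading=0, pen down
BK 10: (0,0) -> (-10,0) [heading=0, draw]
FD 9: (-10,0) -> (-1,0) [heading=0, draw]
LT 120: heading 0 -> 120
LT 120: heading 120 -> 240
RT 90: heading 240 -> 150
FD 8: (-1,0) -> (-7.928,4) [heading=150, draw]
LT 60: heading 150 -> 210
Final: pos=(-7.928,4), heading=210, 3 segment(s) drawn
Waypoints (4 total):
(0, 0)
(-10, 0)
(-1, 0)
(-7.928, 4)

Answer: (0, 0)
(-10, 0)
(-1, 0)
(-7.928, 4)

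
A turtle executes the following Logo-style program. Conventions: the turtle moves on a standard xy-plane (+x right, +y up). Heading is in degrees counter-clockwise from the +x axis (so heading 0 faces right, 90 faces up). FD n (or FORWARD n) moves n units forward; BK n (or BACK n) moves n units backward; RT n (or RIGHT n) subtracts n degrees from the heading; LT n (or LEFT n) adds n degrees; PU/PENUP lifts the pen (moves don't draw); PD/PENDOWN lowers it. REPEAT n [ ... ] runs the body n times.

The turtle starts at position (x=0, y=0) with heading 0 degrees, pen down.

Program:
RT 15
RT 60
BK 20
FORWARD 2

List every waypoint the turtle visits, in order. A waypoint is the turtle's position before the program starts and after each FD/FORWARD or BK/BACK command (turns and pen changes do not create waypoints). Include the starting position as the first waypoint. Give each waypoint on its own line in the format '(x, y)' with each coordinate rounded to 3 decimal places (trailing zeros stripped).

Answer: (0, 0)
(-5.176, 19.319)
(-4.659, 17.387)

Derivation:
Executing turtle program step by step:
Start: pos=(0,0), heading=0, pen down
RT 15: heading 0 -> 345
RT 60: heading 345 -> 285
BK 20: (0,0) -> (-5.176,19.319) [heading=285, draw]
FD 2: (-5.176,19.319) -> (-4.659,17.387) [heading=285, draw]
Final: pos=(-4.659,17.387), heading=285, 2 segment(s) drawn
Waypoints (3 total):
(0, 0)
(-5.176, 19.319)
(-4.659, 17.387)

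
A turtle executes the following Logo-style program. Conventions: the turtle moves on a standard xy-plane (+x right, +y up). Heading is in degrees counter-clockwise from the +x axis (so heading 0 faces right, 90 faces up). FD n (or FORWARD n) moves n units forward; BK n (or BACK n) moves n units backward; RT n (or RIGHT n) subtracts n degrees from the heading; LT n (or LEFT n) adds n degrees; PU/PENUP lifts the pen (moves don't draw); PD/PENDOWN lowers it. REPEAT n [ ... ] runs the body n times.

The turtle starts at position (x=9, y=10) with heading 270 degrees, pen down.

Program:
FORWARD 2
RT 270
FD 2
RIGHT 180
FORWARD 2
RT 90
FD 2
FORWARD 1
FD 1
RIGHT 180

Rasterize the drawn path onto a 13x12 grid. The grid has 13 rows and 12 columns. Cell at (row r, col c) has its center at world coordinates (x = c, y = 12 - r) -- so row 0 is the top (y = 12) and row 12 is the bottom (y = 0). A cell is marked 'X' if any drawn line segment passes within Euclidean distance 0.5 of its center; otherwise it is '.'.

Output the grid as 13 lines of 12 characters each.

Segment 0: (9,10) -> (9,8)
Segment 1: (9,8) -> (11,8)
Segment 2: (11,8) -> (9,8)
Segment 3: (9,8) -> (9,10)
Segment 4: (9,10) -> (9,11)
Segment 5: (9,11) -> (9,12)

Answer: .........X..
.........X..
.........X..
.........X..
.........XXX
............
............
............
............
............
............
............
............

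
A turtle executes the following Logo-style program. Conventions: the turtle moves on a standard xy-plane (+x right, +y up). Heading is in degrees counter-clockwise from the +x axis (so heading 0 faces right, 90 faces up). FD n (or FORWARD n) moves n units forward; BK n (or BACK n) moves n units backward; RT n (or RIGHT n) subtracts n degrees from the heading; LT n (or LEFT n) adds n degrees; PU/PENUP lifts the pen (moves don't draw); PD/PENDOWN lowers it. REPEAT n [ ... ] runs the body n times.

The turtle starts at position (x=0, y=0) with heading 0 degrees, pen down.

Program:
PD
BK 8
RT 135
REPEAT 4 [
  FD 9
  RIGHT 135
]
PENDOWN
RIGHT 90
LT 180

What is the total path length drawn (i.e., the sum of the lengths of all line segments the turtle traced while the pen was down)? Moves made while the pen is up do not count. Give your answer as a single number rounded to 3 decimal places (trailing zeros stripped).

Executing turtle program step by step:
Start: pos=(0,0), heading=0, pen down
PD: pen down
BK 8: (0,0) -> (-8,0) [heading=0, draw]
RT 135: heading 0 -> 225
REPEAT 4 [
  -- iteration 1/4 --
  FD 9: (-8,0) -> (-14.364,-6.364) [heading=225, draw]
  RT 135: heading 225 -> 90
  -- iteration 2/4 --
  FD 9: (-14.364,-6.364) -> (-14.364,2.636) [heading=90, draw]
  RT 135: heading 90 -> 315
  -- iteration 3/4 --
  FD 9: (-14.364,2.636) -> (-8,-3.728) [heading=315, draw]
  RT 135: heading 315 -> 180
  -- iteration 4/4 --
  FD 9: (-8,-3.728) -> (-17,-3.728) [heading=180, draw]
  RT 135: heading 180 -> 45
]
PD: pen down
RT 90: heading 45 -> 315
LT 180: heading 315 -> 135
Final: pos=(-17,-3.728), heading=135, 5 segment(s) drawn

Segment lengths:
  seg 1: (0,0) -> (-8,0), length = 8
  seg 2: (-8,0) -> (-14.364,-6.364), length = 9
  seg 3: (-14.364,-6.364) -> (-14.364,2.636), length = 9
  seg 4: (-14.364,2.636) -> (-8,-3.728), length = 9
  seg 5: (-8,-3.728) -> (-17,-3.728), length = 9
Total = 44

Answer: 44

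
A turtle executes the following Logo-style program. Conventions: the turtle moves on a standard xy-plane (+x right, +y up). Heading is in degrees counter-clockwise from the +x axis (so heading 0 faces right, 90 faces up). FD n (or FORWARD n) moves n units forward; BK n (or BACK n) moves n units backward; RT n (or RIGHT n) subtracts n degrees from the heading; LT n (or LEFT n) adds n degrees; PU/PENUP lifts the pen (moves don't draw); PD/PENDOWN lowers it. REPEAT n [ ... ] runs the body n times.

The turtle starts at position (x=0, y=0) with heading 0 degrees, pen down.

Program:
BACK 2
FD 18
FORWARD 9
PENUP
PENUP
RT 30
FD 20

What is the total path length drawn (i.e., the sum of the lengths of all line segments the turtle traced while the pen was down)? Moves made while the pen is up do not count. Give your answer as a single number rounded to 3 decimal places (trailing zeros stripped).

Executing turtle program step by step:
Start: pos=(0,0), heading=0, pen down
BK 2: (0,0) -> (-2,0) [heading=0, draw]
FD 18: (-2,0) -> (16,0) [heading=0, draw]
FD 9: (16,0) -> (25,0) [heading=0, draw]
PU: pen up
PU: pen up
RT 30: heading 0 -> 330
FD 20: (25,0) -> (42.321,-10) [heading=330, move]
Final: pos=(42.321,-10), heading=330, 3 segment(s) drawn

Segment lengths:
  seg 1: (0,0) -> (-2,0), length = 2
  seg 2: (-2,0) -> (16,0), length = 18
  seg 3: (16,0) -> (25,0), length = 9
Total = 29

Answer: 29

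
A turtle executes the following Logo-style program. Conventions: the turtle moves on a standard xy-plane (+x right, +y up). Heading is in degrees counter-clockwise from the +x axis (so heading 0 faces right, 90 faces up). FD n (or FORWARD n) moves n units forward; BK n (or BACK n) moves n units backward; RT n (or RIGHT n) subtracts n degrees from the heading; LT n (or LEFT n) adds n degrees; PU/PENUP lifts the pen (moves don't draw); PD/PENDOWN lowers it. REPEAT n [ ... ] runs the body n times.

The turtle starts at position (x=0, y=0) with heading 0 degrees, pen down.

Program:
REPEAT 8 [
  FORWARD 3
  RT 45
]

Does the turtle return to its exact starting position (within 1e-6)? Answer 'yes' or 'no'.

Answer: yes

Derivation:
Executing turtle program step by step:
Start: pos=(0,0), heading=0, pen down
REPEAT 8 [
  -- iteration 1/8 --
  FD 3: (0,0) -> (3,0) [heading=0, draw]
  RT 45: heading 0 -> 315
  -- iteration 2/8 --
  FD 3: (3,0) -> (5.121,-2.121) [heading=315, draw]
  RT 45: heading 315 -> 270
  -- iteration 3/8 --
  FD 3: (5.121,-2.121) -> (5.121,-5.121) [heading=270, draw]
  RT 45: heading 270 -> 225
  -- iteration 4/8 --
  FD 3: (5.121,-5.121) -> (3,-7.243) [heading=225, draw]
  RT 45: heading 225 -> 180
  -- iteration 5/8 --
  FD 3: (3,-7.243) -> (0,-7.243) [heading=180, draw]
  RT 45: heading 180 -> 135
  -- iteration 6/8 --
  FD 3: (0,-7.243) -> (-2.121,-5.121) [heading=135, draw]
  RT 45: heading 135 -> 90
  -- iteration 7/8 --
  FD 3: (-2.121,-5.121) -> (-2.121,-2.121) [heading=90, draw]
  RT 45: heading 90 -> 45
  -- iteration 8/8 --
  FD 3: (-2.121,-2.121) -> (0,0) [heading=45, draw]
  RT 45: heading 45 -> 0
]
Final: pos=(0,0), heading=0, 8 segment(s) drawn

Start position: (0, 0)
Final position: (0, 0)
Distance = 0; < 1e-6 -> CLOSED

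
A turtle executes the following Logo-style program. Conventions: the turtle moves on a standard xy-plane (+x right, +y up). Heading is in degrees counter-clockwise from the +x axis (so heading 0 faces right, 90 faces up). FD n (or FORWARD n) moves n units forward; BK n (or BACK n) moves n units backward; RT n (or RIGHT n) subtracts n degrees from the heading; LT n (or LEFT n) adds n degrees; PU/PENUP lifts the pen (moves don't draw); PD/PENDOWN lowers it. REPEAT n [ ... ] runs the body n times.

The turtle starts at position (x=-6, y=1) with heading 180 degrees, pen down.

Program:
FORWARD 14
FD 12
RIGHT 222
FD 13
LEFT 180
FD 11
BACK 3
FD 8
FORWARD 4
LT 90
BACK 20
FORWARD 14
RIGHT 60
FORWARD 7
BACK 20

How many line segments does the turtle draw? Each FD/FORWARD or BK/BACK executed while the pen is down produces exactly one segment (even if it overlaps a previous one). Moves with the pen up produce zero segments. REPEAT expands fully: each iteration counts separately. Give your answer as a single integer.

Executing turtle program step by step:
Start: pos=(-6,1), heading=180, pen down
FD 14: (-6,1) -> (-20,1) [heading=180, draw]
FD 12: (-20,1) -> (-32,1) [heading=180, draw]
RT 222: heading 180 -> 318
FD 13: (-32,1) -> (-22.339,-7.699) [heading=318, draw]
LT 180: heading 318 -> 138
FD 11: (-22.339,-7.699) -> (-30.514,-0.338) [heading=138, draw]
BK 3: (-30.514,-0.338) -> (-28.284,-2.346) [heading=138, draw]
FD 8: (-28.284,-2.346) -> (-34.229,3.007) [heading=138, draw]
FD 4: (-34.229,3.007) -> (-37.202,5.684) [heading=138, draw]
LT 90: heading 138 -> 228
BK 20: (-37.202,5.684) -> (-23.819,20.547) [heading=228, draw]
FD 14: (-23.819,20.547) -> (-33.187,10.143) [heading=228, draw]
RT 60: heading 228 -> 168
FD 7: (-33.187,10.143) -> (-40.034,11.598) [heading=168, draw]
BK 20: (-40.034,11.598) -> (-20.471,7.44) [heading=168, draw]
Final: pos=(-20.471,7.44), heading=168, 11 segment(s) drawn
Segments drawn: 11

Answer: 11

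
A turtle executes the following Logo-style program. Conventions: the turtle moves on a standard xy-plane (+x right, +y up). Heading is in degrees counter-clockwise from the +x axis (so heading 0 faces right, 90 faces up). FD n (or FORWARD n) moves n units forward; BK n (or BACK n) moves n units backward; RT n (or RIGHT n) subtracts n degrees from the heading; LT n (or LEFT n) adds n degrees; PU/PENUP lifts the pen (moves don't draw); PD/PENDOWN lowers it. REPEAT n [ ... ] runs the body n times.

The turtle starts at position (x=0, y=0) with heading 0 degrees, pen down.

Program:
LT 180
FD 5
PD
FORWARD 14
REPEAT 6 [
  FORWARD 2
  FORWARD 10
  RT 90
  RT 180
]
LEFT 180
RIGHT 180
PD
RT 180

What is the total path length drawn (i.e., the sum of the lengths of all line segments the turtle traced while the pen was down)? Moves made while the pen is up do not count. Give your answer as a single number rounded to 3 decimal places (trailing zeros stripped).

Answer: 91

Derivation:
Executing turtle program step by step:
Start: pos=(0,0), heading=0, pen down
LT 180: heading 0 -> 180
FD 5: (0,0) -> (-5,0) [heading=180, draw]
PD: pen down
FD 14: (-5,0) -> (-19,0) [heading=180, draw]
REPEAT 6 [
  -- iteration 1/6 --
  FD 2: (-19,0) -> (-21,0) [heading=180, draw]
  FD 10: (-21,0) -> (-31,0) [heading=180, draw]
  RT 90: heading 180 -> 90
  RT 180: heading 90 -> 270
  -- iteration 2/6 --
  FD 2: (-31,0) -> (-31,-2) [heading=270, draw]
  FD 10: (-31,-2) -> (-31,-12) [heading=270, draw]
  RT 90: heading 270 -> 180
  RT 180: heading 180 -> 0
  -- iteration 3/6 --
  FD 2: (-31,-12) -> (-29,-12) [heading=0, draw]
  FD 10: (-29,-12) -> (-19,-12) [heading=0, draw]
  RT 90: heading 0 -> 270
  RT 180: heading 270 -> 90
  -- iteration 4/6 --
  FD 2: (-19,-12) -> (-19,-10) [heading=90, draw]
  FD 10: (-19,-10) -> (-19,0) [heading=90, draw]
  RT 90: heading 90 -> 0
  RT 180: heading 0 -> 180
  -- iteration 5/6 --
  FD 2: (-19,0) -> (-21,0) [heading=180, draw]
  FD 10: (-21,0) -> (-31,0) [heading=180, draw]
  RT 90: heading 180 -> 90
  RT 180: heading 90 -> 270
  -- iteration 6/6 --
  FD 2: (-31,0) -> (-31,-2) [heading=270, draw]
  FD 10: (-31,-2) -> (-31,-12) [heading=270, draw]
  RT 90: heading 270 -> 180
  RT 180: heading 180 -> 0
]
LT 180: heading 0 -> 180
RT 180: heading 180 -> 0
PD: pen down
RT 180: heading 0 -> 180
Final: pos=(-31,-12), heading=180, 14 segment(s) drawn

Segment lengths:
  seg 1: (0,0) -> (-5,0), length = 5
  seg 2: (-5,0) -> (-19,0), length = 14
  seg 3: (-19,0) -> (-21,0), length = 2
  seg 4: (-21,0) -> (-31,0), length = 10
  seg 5: (-31,0) -> (-31,-2), length = 2
  seg 6: (-31,-2) -> (-31,-12), length = 10
  seg 7: (-31,-12) -> (-29,-12), length = 2
  seg 8: (-29,-12) -> (-19,-12), length = 10
  seg 9: (-19,-12) -> (-19,-10), length = 2
  seg 10: (-19,-10) -> (-19,0), length = 10
  seg 11: (-19,0) -> (-21,0), length = 2
  seg 12: (-21,0) -> (-31,0), length = 10
  seg 13: (-31,0) -> (-31,-2), length = 2
  seg 14: (-31,-2) -> (-31,-12), length = 10
Total = 91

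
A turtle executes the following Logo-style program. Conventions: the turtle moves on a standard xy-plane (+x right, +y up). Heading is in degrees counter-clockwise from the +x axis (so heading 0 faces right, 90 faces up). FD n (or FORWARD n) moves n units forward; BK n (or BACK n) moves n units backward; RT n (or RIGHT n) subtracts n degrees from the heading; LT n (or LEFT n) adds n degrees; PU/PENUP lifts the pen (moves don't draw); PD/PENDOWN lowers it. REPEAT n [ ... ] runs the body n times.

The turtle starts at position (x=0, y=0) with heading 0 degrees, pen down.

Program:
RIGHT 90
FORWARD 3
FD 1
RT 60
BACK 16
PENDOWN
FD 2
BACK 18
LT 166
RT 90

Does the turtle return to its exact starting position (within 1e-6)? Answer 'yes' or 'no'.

Answer: no

Derivation:
Executing turtle program step by step:
Start: pos=(0,0), heading=0, pen down
RT 90: heading 0 -> 270
FD 3: (0,0) -> (0,-3) [heading=270, draw]
FD 1: (0,-3) -> (0,-4) [heading=270, draw]
RT 60: heading 270 -> 210
BK 16: (0,-4) -> (13.856,4) [heading=210, draw]
PD: pen down
FD 2: (13.856,4) -> (12.124,3) [heading=210, draw]
BK 18: (12.124,3) -> (27.713,12) [heading=210, draw]
LT 166: heading 210 -> 16
RT 90: heading 16 -> 286
Final: pos=(27.713,12), heading=286, 5 segment(s) drawn

Start position: (0, 0)
Final position: (27.713, 12)
Distance = 30.199; >= 1e-6 -> NOT closed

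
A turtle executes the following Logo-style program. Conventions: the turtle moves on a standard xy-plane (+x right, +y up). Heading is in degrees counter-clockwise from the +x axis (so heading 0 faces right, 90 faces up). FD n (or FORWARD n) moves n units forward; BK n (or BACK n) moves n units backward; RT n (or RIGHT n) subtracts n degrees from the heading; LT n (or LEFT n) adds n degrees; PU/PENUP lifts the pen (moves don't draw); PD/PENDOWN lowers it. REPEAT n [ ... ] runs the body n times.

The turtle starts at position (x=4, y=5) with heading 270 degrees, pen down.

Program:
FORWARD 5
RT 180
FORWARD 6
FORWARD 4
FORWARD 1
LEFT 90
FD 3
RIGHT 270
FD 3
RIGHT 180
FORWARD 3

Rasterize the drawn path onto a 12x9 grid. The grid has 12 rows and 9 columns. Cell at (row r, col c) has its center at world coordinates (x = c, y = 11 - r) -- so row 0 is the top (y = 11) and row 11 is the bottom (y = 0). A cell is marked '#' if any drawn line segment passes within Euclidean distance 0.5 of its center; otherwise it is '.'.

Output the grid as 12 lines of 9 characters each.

Answer: .####....
.#..#....
.#..#....
.#..#....
....#....
....#....
....#....
....#....
....#....
....#....
....#....
....#....

Derivation:
Segment 0: (4,5) -> (4,0)
Segment 1: (4,0) -> (4,6)
Segment 2: (4,6) -> (4,10)
Segment 3: (4,10) -> (4,11)
Segment 4: (4,11) -> (1,11)
Segment 5: (1,11) -> (1,8)
Segment 6: (1,8) -> (1,11)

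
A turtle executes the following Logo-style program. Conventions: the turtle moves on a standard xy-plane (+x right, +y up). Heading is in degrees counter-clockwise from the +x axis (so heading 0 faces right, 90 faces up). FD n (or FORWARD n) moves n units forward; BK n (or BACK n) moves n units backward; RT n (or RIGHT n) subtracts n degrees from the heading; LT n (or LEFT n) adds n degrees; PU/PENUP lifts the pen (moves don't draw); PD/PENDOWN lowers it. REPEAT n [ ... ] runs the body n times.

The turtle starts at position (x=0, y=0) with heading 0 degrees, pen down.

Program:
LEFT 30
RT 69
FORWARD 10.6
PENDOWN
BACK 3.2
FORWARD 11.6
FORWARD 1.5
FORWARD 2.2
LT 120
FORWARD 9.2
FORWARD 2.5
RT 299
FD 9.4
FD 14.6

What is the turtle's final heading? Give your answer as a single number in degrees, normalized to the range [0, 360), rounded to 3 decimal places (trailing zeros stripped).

Answer: 142

Derivation:
Executing turtle program step by step:
Start: pos=(0,0), heading=0, pen down
LT 30: heading 0 -> 30
RT 69: heading 30 -> 321
FD 10.6: (0,0) -> (8.238,-6.671) [heading=321, draw]
PD: pen down
BK 3.2: (8.238,-6.671) -> (5.751,-4.657) [heading=321, draw]
FD 11.6: (5.751,-4.657) -> (14.766,-11.957) [heading=321, draw]
FD 1.5: (14.766,-11.957) -> (15.931,-12.901) [heading=321, draw]
FD 2.2: (15.931,-12.901) -> (17.641,-14.286) [heading=321, draw]
LT 120: heading 321 -> 81
FD 9.2: (17.641,-14.286) -> (19.08,-5.199) [heading=81, draw]
FD 2.5: (19.08,-5.199) -> (19.471,-2.73) [heading=81, draw]
RT 299: heading 81 -> 142
FD 9.4: (19.471,-2.73) -> (12.064,3.058) [heading=142, draw]
FD 14.6: (12.064,3.058) -> (0.559,12.046) [heading=142, draw]
Final: pos=(0.559,12.046), heading=142, 9 segment(s) drawn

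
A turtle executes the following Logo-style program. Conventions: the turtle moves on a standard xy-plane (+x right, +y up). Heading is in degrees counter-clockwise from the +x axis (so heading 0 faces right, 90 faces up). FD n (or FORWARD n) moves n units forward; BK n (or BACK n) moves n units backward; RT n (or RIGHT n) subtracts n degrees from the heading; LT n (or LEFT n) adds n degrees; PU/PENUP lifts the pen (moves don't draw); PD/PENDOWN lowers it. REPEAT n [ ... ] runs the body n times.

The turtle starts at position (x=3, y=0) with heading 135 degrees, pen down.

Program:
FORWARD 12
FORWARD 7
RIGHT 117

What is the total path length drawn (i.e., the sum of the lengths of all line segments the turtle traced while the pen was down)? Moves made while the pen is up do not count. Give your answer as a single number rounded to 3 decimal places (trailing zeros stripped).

Answer: 19

Derivation:
Executing turtle program step by step:
Start: pos=(3,0), heading=135, pen down
FD 12: (3,0) -> (-5.485,8.485) [heading=135, draw]
FD 7: (-5.485,8.485) -> (-10.435,13.435) [heading=135, draw]
RT 117: heading 135 -> 18
Final: pos=(-10.435,13.435), heading=18, 2 segment(s) drawn

Segment lengths:
  seg 1: (3,0) -> (-5.485,8.485), length = 12
  seg 2: (-5.485,8.485) -> (-10.435,13.435), length = 7
Total = 19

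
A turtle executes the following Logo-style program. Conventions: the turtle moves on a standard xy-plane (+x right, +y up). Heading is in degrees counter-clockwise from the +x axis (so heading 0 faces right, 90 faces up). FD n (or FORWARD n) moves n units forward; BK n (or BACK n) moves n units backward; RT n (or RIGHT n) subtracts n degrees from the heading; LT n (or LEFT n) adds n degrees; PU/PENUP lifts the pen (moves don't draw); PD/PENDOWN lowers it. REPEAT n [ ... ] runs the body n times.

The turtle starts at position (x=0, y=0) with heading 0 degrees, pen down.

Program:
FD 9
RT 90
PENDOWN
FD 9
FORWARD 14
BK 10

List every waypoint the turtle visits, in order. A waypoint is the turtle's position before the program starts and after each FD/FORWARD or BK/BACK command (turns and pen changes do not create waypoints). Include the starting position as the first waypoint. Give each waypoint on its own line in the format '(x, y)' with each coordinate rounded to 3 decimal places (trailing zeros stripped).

Executing turtle program step by step:
Start: pos=(0,0), heading=0, pen down
FD 9: (0,0) -> (9,0) [heading=0, draw]
RT 90: heading 0 -> 270
PD: pen down
FD 9: (9,0) -> (9,-9) [heading=270, draw]
FD 14: (9,-9) -> (9,-23) [heading=270, draw]
BK 10: (9,-23) -> (9,-13) [heading=270, draw]
Final: pos=(9,-13), heading=270, 4 segment(s) drawn
Waypoints (5 total):
(0, 0)
(9, 0)
(9, -9)
(9, -23)
(9, -13)

Answer: (0, 0)
(9, 0)
(9, -9)
(9, -23)
(9, -13)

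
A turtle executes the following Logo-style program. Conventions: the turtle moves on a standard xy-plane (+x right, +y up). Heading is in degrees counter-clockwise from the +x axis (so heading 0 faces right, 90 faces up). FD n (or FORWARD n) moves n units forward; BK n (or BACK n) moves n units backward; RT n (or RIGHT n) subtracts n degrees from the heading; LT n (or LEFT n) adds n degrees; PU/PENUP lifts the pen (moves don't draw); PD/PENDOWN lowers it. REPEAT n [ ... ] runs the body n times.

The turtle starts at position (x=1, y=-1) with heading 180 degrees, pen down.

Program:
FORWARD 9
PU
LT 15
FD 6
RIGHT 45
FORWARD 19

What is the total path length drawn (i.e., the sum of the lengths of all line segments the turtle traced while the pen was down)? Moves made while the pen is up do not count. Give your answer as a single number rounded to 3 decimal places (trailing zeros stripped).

Answer: 9

Derivation:
Executing turtle program step by step:
Start: pos=(1,-1), heading=180, pen down
FD 9: (1,-1) -> (-8,-1) [heading=180, draw]
PU: pen up
LT 15: heading 180 -> 195
FD 6: (-8,-1) -> (-13.796,-2.553) [heading=195, move]
RT 45: heading 195 -> 150
FD 19: (-13.796,-2.553) -> (-30.25,6.947) [heading=150, move]
Final: pos=(-30.25,6.947), heading=150, 1 segment(s) drawn

Segment lengths:
  seg 1: (1,-1) -> (-8,-1), length = 9
Total = 9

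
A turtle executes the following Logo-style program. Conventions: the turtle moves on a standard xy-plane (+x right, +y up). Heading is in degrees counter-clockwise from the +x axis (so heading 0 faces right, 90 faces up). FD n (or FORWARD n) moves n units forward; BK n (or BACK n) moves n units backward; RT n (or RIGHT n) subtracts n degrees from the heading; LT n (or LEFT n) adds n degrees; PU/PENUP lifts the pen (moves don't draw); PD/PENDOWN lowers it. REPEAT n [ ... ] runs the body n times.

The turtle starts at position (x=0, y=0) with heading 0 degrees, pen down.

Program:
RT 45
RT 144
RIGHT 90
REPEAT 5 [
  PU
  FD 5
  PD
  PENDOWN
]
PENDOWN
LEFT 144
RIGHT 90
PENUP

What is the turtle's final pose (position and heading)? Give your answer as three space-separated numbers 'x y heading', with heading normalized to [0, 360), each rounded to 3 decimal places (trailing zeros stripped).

Answer: 3.911 24.692 135

Derivation:
Executing turtle program step by step:
Start: pos=(0,0), heading=0, pen down
RT 45: heading 0 -> 315
RT 144: heading 315 -> 171
RT 90: heading 171 -> 81
REPEAT 5 [
  -- iteration 1/5 --
  PU: pen up
  FD 5: (0,0) -> (0.782,4.938) [heading=81, move]
  PD: pen down
  PD: pen down
  -- iteration 2/5 --
  PU: pen up
  FD 5: (0.782,4.938) -> (1.564,9.877) [heading=81, move]
  PD: pen down
  PD: pen down
  -- iteration 3/5 --
  PU: pen up
  FD 5: (1.564,9.877) -> (2.347,14.815) [heading=81, move]
  PD: pen down
  PD: pen down
  -- iteration 4/5 --
  PU: pen up
  FD 5: (2.347,14.815) -> (3.129,19.754) [heading=81, move]
  PD: pen down
  PD: pen down
  -- iteration 5/5 --
  PU: pen up
  FD 5: (3.129,19.754) -> (3.911,24.692) [heading=81, move]
  PD: pen down
  PD: pen down
]
PD: pen down
LT 144: heading 81 -> 225
RT 90: heading 225 -> 135
PU: pen up
Final: pos=(3.911,24.692), heading=135, 0 segment(s) drawn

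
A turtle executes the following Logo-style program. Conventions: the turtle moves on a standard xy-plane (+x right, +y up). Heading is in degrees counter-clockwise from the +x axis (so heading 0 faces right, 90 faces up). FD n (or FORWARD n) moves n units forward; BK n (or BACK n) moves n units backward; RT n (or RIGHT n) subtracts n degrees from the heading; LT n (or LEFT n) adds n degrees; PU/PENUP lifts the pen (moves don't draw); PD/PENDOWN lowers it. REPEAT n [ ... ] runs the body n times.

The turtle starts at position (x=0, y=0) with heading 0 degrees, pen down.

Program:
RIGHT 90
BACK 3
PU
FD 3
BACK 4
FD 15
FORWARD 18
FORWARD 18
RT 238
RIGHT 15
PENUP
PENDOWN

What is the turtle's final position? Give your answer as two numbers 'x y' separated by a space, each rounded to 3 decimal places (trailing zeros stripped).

Answer: 0 -47

Derivation:
Executing turtle program step by step:
Start: pos=(0,0), heading=0, pen down
RT 90: heading 0 -> 270
BK 3: (0,0) -> (0,3) [heading=270, draw]
PU: pen up
FD 3: (0,3) -> (0,0) [heading=270, move]
BK 4: (0,0) -> (0,4) [heading=270, move]
FD 15: (0,4) -> (0,-11) [heading=270, move]
FD 18: (0,-11) -> (0,-29) [heading=270, move]
FD 18: (0,-29) -> (0,-47) [heading=270, move]
RT 238: heading 270 -> 32
RT 15: heading 32 -> 17
PU: pen up
PD: pen down
Final: pos=(0,-47), heading=17, 1 segment(s) drawn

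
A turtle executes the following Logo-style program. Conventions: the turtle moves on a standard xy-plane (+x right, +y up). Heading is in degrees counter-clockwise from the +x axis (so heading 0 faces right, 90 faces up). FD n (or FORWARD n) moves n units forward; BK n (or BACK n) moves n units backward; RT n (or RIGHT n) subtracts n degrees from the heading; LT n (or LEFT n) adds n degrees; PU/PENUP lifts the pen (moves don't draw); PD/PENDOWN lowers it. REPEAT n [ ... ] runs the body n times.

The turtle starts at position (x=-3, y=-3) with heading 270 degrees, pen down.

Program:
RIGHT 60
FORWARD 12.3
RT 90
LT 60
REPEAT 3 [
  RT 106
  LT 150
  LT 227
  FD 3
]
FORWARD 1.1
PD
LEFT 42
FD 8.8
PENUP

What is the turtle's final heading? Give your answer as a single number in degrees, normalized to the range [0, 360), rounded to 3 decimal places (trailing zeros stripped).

Executing turtle program step by step:
Start: pos=(-3,-3), heading=270, pen down
RT 60: heading 270 -> 210
FD 12.3: (-3,-3) -> (-13.652,-9.15) [heading=210, draw]
RT 90: heading 210 -> 120
LT 60: heading 120 -> 180
REPEAT 3 [
  -- iteration 1/3 --
  RT 106: heading 180 -> 74
  LT 150: heading 74 -> 224
  LT 227: heading 224 -> 91
  FD 3: (-13.652,-9.15) -> (-13.704,-6.15) [heading=91, draw]
  -- iteration 2/3 --
  RT 106: heading 91 -> 345
  LT 150: heading 345 -> 135
  LT 227: heading 135 -> 2
  FD 3: (-13.704,-6.15) -> (-10.706,-6.046) [heading=2, draw]
  -- iteration 3/3 --
  RT 106: heading 2 -> 256
  LT 150: heading 256 -> 46
  LT 227: heading 46 -> 273
  FD 3: (-10.706,-6.046) -> (-10.549,-9.042) [heading=273, draw]
]
FD 1.1: (-10.549,-9.042) -> (-10.492,-10.14) [heading=273, draw]
PD: pen down
LT 42: heading 273 -> 315
FD 8.8: (-10.492,-10.14) -> (-4.269,-16.363) [heading=315, draw]
PU: pen up
Final: pos=(-4.269,-16.363), heading=315, 6 segment(s) drawn

Answer: 315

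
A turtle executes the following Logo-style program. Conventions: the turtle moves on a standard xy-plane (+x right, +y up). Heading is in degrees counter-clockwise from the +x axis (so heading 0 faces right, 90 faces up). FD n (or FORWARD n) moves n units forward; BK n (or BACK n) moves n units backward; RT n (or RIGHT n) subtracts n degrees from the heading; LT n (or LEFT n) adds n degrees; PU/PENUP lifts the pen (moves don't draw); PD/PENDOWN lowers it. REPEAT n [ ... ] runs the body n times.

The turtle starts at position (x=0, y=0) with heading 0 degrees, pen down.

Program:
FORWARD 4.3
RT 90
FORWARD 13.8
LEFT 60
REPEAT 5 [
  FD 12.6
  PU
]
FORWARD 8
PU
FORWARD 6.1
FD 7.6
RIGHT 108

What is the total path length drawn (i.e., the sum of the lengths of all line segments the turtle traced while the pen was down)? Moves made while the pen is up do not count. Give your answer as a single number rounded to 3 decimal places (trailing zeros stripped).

Answer: 30.7

Derivation:
Executing turtle program step by step:
Start: pos=(0,0), heading=0, pen down
FD 4.3: (0,0) -> (4.3,0) [heading=0, draw]
RT 90: heading 0 -> 270
FD 13.8: (4.3,0) -> (4.3,-13.8) [heading=270, draw]
LT 60: heading 270 -> 330
REPEAT 5 [
  -- iteration 1/5 --
  FD 12.6: (4.3,-13.8) -> (15.212,-20.1) [heading=330, draw]
  PU: pen up
  -- iteration 2/5 --
  FD 12.6: (15.212,-20.1) -> (26.124,-26.4) [heading=330, move]
  PU: pen up
  -- iteration 3/5 --
  FD 12.6: (26.124,-26.4) -> (37.036,-32.7) [heading=330, move]
  PU: pen up
  -- iteration 4/5 --
  FD 12.6: (37.036,-32.7) -> (47.948,-39) [heading=330, move]
  PU: pen up
  -- iteration 5/5 --
  FD 12.6: (47.948,-39) -> (58.86,-45.3) [heading=330, move]
  PU: pen up
]
FD 8: (58.86,-45.3) -> (65.788,-49.3) [heading=330, move]
PU: pen up
FD 6.1: (65.788,-49.3) -> (71.071,-52.35) [heading=330, move]
FD 7.6: (71.071,-52.35) -> (77.652,-56.15) [heading=330, move]
RT 108: heading 330 -> 222
Final: pos=(77.652,-56.15), heading=222, 3 segment(s) drawn

Segment lengths:
  seg 1: (0,0) -> (4.3,0), length = 4.3
  seg 2: (4.3,0) -> (4.3,-13.8), length = 13.8
  seg 3: (4.3,-13.8) -> (15.212,-20.1), length = 12.6
Total = 30.7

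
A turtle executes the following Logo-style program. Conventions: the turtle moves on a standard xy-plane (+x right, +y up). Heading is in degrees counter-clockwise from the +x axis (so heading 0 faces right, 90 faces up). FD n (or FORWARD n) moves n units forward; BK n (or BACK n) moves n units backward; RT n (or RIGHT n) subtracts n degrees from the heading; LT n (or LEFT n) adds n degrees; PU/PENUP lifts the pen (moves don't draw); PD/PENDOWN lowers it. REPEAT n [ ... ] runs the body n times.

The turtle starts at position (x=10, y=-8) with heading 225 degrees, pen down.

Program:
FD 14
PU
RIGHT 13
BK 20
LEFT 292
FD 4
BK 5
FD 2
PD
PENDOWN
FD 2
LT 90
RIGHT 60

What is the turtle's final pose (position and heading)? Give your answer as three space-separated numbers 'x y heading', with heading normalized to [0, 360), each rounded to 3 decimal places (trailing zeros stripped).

Executing turtle program step by step:
Start: pos=(10,-8), heading=225, pen down
FD 14: (10,-8) -> (0.101,-17.899) [heading=225, draw]
PU: pen up
RT 13: heading 225 -> 212
BK 20: (0.101,-17.899) -> (17.061,-7.301) [heading=212, move]
LT 292: heading 212 -> 144
FD 4: (17.061,-7.301) -> (13.825,-4.95) [heading=144, move]
BK 5: (13.825,-4.95) -> (17.87,-7.889) [heading=144, move]
FD 2: (17.87,-7.889) -> (16.252,-6.713) [heading=144, move]
PD: pen down
PD: pen down
FD 2: (16.252,-6.713) -> (14.634,-5.538) [heading=144, draw]
LT 90: heading 144 -> 234
RT 60: heading 234 -> 174
Final: pos=(14.634,-5.538), heading=174, 2 segment(s) drawn

Answer: 14.634 -5.538 174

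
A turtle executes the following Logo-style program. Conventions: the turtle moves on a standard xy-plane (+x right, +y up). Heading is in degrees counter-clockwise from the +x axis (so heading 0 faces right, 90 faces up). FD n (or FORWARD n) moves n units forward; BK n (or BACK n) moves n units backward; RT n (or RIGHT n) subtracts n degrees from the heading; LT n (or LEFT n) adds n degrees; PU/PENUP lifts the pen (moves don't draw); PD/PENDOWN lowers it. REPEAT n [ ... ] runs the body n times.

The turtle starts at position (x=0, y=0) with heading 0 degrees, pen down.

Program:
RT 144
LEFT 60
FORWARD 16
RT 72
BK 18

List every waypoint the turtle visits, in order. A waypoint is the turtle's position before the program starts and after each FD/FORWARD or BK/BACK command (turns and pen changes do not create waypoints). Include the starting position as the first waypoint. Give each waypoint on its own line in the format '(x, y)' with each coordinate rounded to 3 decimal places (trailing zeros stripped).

Answer: (0, 0)
(1.672, -15.912)
(18.116, -8.591)

Derivation:
Executing turtle program step by step:
Start: pos=(0,0), heading=0, pen down
RT 144: heading 0 -> 216
LT 60: heading 216 -> 276
FD 16: (0,0) -> (1.672,-15.912) [heading=276, draw]
RT 72: heading 276 -> 204
BK 18: (1.672,-15.912) -> (18.116,-8.591) [heading=204, draw]
Final: pos=(18.116,-8.591), heading=204, 2 segment(s) drawn
Waypoints (3 total):
(0, 0)
(1.672, -15.912)
(18.116, -8.591)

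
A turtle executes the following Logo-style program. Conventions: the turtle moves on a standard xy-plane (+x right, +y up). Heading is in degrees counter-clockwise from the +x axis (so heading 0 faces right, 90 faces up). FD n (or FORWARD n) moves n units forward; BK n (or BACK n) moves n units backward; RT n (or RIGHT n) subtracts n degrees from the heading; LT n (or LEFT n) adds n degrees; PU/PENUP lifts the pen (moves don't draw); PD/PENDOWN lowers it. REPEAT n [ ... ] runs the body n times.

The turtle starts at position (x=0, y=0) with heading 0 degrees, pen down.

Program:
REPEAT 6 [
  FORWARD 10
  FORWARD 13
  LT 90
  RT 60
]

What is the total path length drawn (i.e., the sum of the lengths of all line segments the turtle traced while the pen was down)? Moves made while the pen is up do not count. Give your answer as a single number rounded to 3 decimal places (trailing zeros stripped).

Executing turtle program step by step:
Start: pos=(0,0), heading=0, pen down
REPEAT 6 [
  -- iteration 1/6 --
  FD 10: (0,0) -> (10,0) [heading=0, draw]
  FD 13: (10,0) -> (23,0) [heading=0, draw]
  LT 90: heading 0 -> 90
  RT 60: heading 90 -> 30
  -- iteration 2/6 --
  FD 10: (23,0) -> (31.66,5) [heading=30, draw]
  FD 13: (31.66,5) -> (42.919,11.5) [heading=30, draw]
  LT 90: heading 30 -> 120
  RT 60: heading 120 -> 60
  -- iteration 3/6 --
  FD 10: (42.919,11.5) -> (47.919,20.16) [heading=60, draw]
  FD 13: (47.919,20.16) -> (54.419,31.419) [heading=60, draw]
  LT 90: heading 60 -> 150
  RT 60: heading 150 -> 90
  -- iteration 4/6 --
  FD 10: (54.419,31.419) -> (54.419,41.419) [heading=90, draw]
  FD 13: (54.419,41.419) -> (54.419,54.419) [heading=90, draw]
  LT 90: heading 90 -> 180
  RT 60: heading 180 -> 120
  -- iteration 5/6 --
  FD 10: (54.419,54.419) -> (49.419,63.079) [heading=120, draw]
  FD 13: (49.419,63.079) -> (42.919,74.337) [heading=120, draw]
  LT 90: heading 120 -> 210
  RT 60: heading 210 -> 150
  -- iteration 6/6 --
  FD 10: (42.919,74.337) -> (34.258,79.337) [heading=150, draw]
  FD 13: (34.258,79.337) -> (23,85.837) [heading=150, draw]
  LT 90: heading 150 -> 240
  RT 60: heading 240 -> 180
]
Final: pos=(23,85.837), heading=180, 12 segment(s) drawn

Segment lengths:
  seg 1: (0,0) -> (10,0), length = 10
  seg 2: (10,0) -> (23,0), length = 13
  seg 3: (23,0) -> (31.66,5), length = 10
  seg 4: (31.66,5) -> (42.919,11.5), length = 13
  seg 5: (42.919,11.5) -> (47.919,20.16), length = 10
  seg 6: (47.919,20.16) -> (54.419,31.419), length = 13
  seg 7: (54.419,31.419) -> (54.419,41.419), length = 10
  seg 8: (54.419,41.419) -> (54.419,54.419), length = 13
  seg 9: (54.419,54.419) -> (49.419,63.079), length = 10
  seg 10: (49.419,63.079) -> (42.919,74.337), length = 13
  seg 11: (42.919,74.337) -> (34.258,79.337), length = 10
  seg 12: (34.258,79.337) -> (23,85.837), length = 13
Total = 138

Answer: 138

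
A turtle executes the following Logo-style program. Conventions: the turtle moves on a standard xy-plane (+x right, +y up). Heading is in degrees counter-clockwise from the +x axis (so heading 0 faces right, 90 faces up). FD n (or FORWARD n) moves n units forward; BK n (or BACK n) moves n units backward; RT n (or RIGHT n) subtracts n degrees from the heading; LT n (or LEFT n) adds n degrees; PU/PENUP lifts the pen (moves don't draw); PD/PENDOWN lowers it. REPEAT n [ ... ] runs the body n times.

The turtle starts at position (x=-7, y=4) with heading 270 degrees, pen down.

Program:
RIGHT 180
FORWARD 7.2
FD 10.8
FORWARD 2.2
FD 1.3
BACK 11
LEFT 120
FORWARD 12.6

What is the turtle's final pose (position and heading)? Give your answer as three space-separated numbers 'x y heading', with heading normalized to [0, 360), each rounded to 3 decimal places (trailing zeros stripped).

Answer: -17.912 8.2 210

Derivation:
Executing turtle program step by step:
Start: pos=(-7,4), heading=270, pen down
RT 180: heading 270 -> 90
FD 7.2: (-7,4) -> (-7,11.2) [heading=90, draw]
FD 10.8: (-7,11.2) -> (-7,22) [heading=90, draw]
FD 2.2: (-7,22) -> (-7,24.2) [heading=90, draw]
FD 1.3: (-7,24.2) -> (-7,25.5) [heading=90, draw]
BK 11: (-7,25.5) -> (-7,14.5) [heading=90, draw]
LT 120: heading 90 -> 210
FD 12.6: (-7,14.5) -> (-17.912,8.2) [heading=210, draw]
Final: pos=(-17.912,8.2), heading=210, 6 segment(s) drawn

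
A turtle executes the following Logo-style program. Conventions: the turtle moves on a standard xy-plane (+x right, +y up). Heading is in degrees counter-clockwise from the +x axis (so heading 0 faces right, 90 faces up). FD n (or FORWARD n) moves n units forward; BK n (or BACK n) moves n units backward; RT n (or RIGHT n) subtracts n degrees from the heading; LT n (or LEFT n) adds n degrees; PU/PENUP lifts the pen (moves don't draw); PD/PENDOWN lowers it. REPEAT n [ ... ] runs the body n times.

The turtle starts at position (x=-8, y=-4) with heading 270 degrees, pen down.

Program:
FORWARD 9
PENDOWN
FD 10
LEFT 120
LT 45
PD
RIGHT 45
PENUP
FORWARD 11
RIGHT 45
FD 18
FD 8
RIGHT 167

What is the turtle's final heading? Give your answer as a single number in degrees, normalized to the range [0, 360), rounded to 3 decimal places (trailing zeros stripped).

Answer: 178

Derivation:
Executing turtle program step by step:
Start: pos=(-8,-4), heading=270, pen down
FD 9: (-8,-4) -> (-8,-13) [heading=270, draw]
PD: pen down
FD 10: (-8,-13) -> (-8,-23) [heading=270, draw]
LT 120: heading 270 -> 30
LT 45: heading 30 -> 75
PD: pen down
RT 45: heading 75 -> 30
PU: pen up
FD 11: (-8,-23) -> (1.526,-17.5) [heading=30, move]
RT 45: heading 30 -> 345
FD 18: (1.526,-17.5) -> (18.913,-22.159) [heading=345, move]
FD 8: (18.913,-22.159) -> (26.64,-24.229) [heading=345, move]
RT 167: heading 345 -> 178
Final: pos=(26.64,-24.229), heading=178, 2 segment(s) drawn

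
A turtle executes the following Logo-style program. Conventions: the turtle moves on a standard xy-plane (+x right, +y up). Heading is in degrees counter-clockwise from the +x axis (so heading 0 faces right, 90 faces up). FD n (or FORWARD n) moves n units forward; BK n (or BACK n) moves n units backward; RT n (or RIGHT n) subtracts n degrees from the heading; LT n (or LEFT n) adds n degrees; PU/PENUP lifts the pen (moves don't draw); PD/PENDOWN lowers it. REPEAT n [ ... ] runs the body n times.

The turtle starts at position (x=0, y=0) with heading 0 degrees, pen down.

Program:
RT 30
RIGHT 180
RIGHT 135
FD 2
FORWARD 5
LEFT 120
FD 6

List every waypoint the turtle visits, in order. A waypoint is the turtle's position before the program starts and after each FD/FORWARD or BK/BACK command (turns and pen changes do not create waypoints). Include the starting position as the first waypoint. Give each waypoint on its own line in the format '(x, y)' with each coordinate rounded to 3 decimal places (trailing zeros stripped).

Answer: (0, 0)
(1.932, 0.518)
(6.761, 1.812)
(2.519, 6.054)

Derivation:
Executing turtle program step by step:
Start: pos=(0,0), heading=0, pen down
RT 30: heading 0 -> 330
RT 180: heading 330 -> 150
RT 135: heading 150 -> 15
FD 2: (0,0) -> (1.932,0.518) [heading=15, draw]
FD 5: (1.932,0.518) -> (6.761,1.812) [heading=15, draw]
LT 120: heading 15 -> 135
FD 6: (6.761,1.812) -> (2.519,6.054) [heading=135, draw]
Final: pos=(2.519,6.054), heading=135, 3 segment(s) drawn
Waypoints (4 total):
(0, 0)
(1.932, 0.518)
(6.761, 1.812)
(2.519, 6.054)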